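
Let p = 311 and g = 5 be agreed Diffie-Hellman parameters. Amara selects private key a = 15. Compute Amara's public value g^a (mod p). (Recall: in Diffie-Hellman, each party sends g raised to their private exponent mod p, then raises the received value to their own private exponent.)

265

Public value = 5^15 (mod 311).
5^1 ≡ 5 (mod 311)
5^2 = (5^1)^2 ≡ 5^2 = 25 ≡ 25 (mod 311)
5^4 = (5^2)^2 ≡ 25^2 = 625 ≡ 3 (mod 311)
5^8 = (5^4)^2 ≡ 3^2 = 9 ≡ 9 (mod 311)
5^15 = 5^8 · 5^4 · 5^2 · 5^1 ≡ 9 · 3 · 25 · 5 ≡ 265 (mod 311).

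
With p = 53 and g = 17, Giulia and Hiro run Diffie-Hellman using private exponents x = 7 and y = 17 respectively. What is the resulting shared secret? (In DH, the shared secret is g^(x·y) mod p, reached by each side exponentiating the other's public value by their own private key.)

Hiro sends B = g^y mod p = 17^17 mod 53.
17^1 ≡ 17 (mod 53)
17^2 = (17^1)^2 ≡ 17^2 = 289 ≡ 24 (mod 53)
17^4 = (17^2)^2 ≡ 24^2 = 576 ≡ 46 (mod 53)
17^8 = (17^4)^2 ≡ 46^2 = 2116 ≡ 49 (mod 53)
17^16 = (17^8)^2 ≡ 49^2 = 2401 ≡ 16 (mod 53)
17^17 = 17^16 · 17^1 ≡ 16 · 17 ≡ 7 (mod 53).
So B = 7. Giulia then computes K = B^x mod p = 7^7 mod 53.
7^1 ≡ 7 (mod 53)
7^2 = (7^1)^2 ≡ 7^2 = 49 ≡ 49 (mod 53)
7^4 = (7^2)^2 ≡ 49^2 = 2401 ≡ 16 (mod 53)
7^7 = 7^4 · 7^2 · 7^1 ≡ 16 · 49 · 7 ≡ 29 (mod 53).

29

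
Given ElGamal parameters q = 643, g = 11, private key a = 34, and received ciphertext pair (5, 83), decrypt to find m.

420

Shared mask s = c₁^a mod q = 5^34 mod 643.
5^1 ≡ 5 (mod 643)
5^2 = (5^1)^2 ≡ 5^2 = 25 ≡ 25 (mod 643)
5^4 = (5^2)^2 ≡ 25^2 = 625 ≡ 625 (mod 643)
5^8 = (5^4)^2 ≡ 625^2 = 390625 ≡ 324 (mod 643)
5^16 = (5^8)^2 ≡ 324^2 = 104976 ≡ 167 (mod 643)
5^32 = (5^16)^2 ≡ 167^2 = 27889 ≡ 240 (mod 643)
5^34 = 5^32 · 5^2 ≡ 240 · 25 ≡ 213 (mod 643).
So s = 213; s⁻¹ ≡ 160 (mod 643).
m = c₂ · s⁻¹ mod 643 = 83 · 160 mod 643 = 420.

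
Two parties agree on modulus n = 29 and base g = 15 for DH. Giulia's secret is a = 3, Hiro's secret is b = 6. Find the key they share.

9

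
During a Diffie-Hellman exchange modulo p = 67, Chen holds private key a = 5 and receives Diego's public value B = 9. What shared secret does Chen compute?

22

Shared key K = 9^5 mod 67.
9^1 ≡ 9 (mod 67)
9^2 = (9^1)^2 ≡ 9^2 = 81 ≡ 14 (mod 67)
9^4 = (9^2)^2 ≡ 14^2 = 196 ≡ 62 (mod 67)
9^5 = 9^4 · 9^1 ≡ 62 · 9 ≡ 22 (mod 67).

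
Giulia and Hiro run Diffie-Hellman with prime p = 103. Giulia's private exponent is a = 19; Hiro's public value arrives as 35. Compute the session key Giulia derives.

101

Shared key K = 35^19 mod 103.
35^1 ≡ 35 (mod 103)
35^2 = (35^1)^2 ≡ 35^2 = 1225 ≡ 92 (mod 103)
35^4 = (35^2)^2 ≡ 92^2 = 8464 ≡ 18 (mod 103)
35^8 = (35^4)^2 ≡ 18^2 = 324 ≡ 15 (mod 103)
35^16 = (35^8)^2 ≡ 15^2 = 225 ≡ 19 (mod 103)
35^19 = 35^16 · 35^2 · 35^1 ≡ 19 · 92 · 35 ≡ 101 (mod 103).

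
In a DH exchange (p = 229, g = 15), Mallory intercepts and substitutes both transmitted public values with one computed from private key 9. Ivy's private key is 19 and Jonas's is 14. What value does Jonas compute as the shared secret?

Jonas receives Mallory's public value M = 15^9 mod 229 instead of the honest one.
15^1 ≡ 15 (mod 229)
15^2 = (15^1)^2 ≡ 15^2 = 225 ≡ 225 (mod 229)
15^4 = (15^2)^2 ≡ 225^2 = 50625 ≡ 16 (mod 229)
15^8 = (15^4)^2 ≡ 16^2 = 256 ≡ 27 (mod 229)
15^9 = 15^8 · 15^1 ≡ 27 · 15 ≡ 176 (mod 229).
So M = 176. Jonas computes K = M^14 mod 229.
176^1 ≡ 176 (mod 229)
176^2 = (176^1)^2 ≡ 176^2 = 30976 ≡ 61 (mod 229)
176^4 = (176^2)^2 ≡ 61^2 = 3721 ≡ 57 (mod 229)
176^8 = (176^4)^2 ≡ 57^2 = 3249 ≡ 43 (mod 229)
176^14 = 176^8 · 176^4 · 176^2 ≡ 43 · 57 · 61 ≡ 203 (mod 229).

203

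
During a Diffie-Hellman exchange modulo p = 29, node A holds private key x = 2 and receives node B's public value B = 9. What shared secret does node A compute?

Shared key K = 9^2 mod 29.
9^1 ≡ 9 (mod 29)
9^2 = (9^1)^2 ≡ 9^2 = 81 ≡ 23 (mod 29)

23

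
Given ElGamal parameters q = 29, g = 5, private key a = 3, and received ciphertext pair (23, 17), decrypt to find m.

Shared mask s = c₁^a mod q = 23^3 mod 29.
23^1 ≡ 23 (mod 29)
23^2 = (23^1)^2 ≡ 23^2 = 529 ≡ 7 (mod 29)
23^3 = 23^2 · 23^1 ≡ 7 · 23 ≡ 16 (mod 29).
So s = 16; s⁻¹ ≡ 20 (mod 29).
m = c₂ · s⁻¹ mod 29 = 17 · 20 mod 29 = 21.

21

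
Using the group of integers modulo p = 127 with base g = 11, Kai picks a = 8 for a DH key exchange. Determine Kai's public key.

26

Public value = 11^8 mod 127.
11^1 ≡ 11 (mod 127)
11^2 = (11^1)^2 ≡ 11^2 = 121 ≡ 121 (mod 127)
11^4 = (11^2)^2 ≡ 121^2 = 14641 ≡ 36 (mod 127)
11^8 = (11^4)^2 ≡ 36^2 = 1296 ≡ 26 (mod 127)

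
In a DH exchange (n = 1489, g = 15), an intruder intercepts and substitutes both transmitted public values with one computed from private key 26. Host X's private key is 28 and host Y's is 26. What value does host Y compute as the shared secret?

1488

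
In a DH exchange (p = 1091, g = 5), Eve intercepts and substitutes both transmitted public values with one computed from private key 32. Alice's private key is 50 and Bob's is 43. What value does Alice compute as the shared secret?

597

Alice receives Eve's public value M = 5^32 mod 1091 instead of the honest one.
5^1 ≡ 5 (mod 1091)
5^2 = (5^1)^2 ≡ 5^2 = 25 ≡ 25 (mod 1091)
5^4 = (5^2)^2 ≡ 25^2 = 625 ≡ 625 (mod 1091)
5^8 = (5^4)^2 ≡ 625^2 = 390625 ≡ 47 (mod 1091)
5^16 = (5^8)^2 ≡ 47^2 = 2209 ≡ 27 (mod 1091)
5^32 = (5^16)^2 ≡ 27^2 = 729 ≡ 729 (mod 1091)
So M = 729. Alice computes K = M^50 mod 1091.
729^1 ≡ 729 (mod 1091)
729^2 = (729^1)^2 ≡ 729^2 = 531441 ≡ 124 (mod 1091)
729^4 = (729^2)^2 ≡ 124^2 = 15376 ≡ 102 (mod 1091)
729^8 = (729^4)^2 ≡ 102^2 = 10404 ≡ 585 (mod 1091)
729^16 = (729^8)^2 ≡ 585^2 = 342225 ≡ 742 (mod 1091)
729^32 = (729^16)^2 ≡ 742^2 = 550564 ≡ 700 (mod 1091)
729^50 = 729^32 · 729^16 · 729^2 ≡ 700 · 742 · 124 ≡ 597 (mod 1091).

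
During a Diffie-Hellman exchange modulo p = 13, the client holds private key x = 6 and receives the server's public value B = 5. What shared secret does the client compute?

12

Shared key K = 5^6 mod 13.
5^1 ≡ 5 (mod 13)
5^2 = (5^1)^2 ≡ 5^2 = 25 ≡ 12 (mod 13)
5^4 = (5^2)^2 ≡ 12^2 = 144 ≡ 1 (mod 13)
5^6 = 5^4 · 5^2 ≡ 1 · 12 ≡ 12 (mod 13).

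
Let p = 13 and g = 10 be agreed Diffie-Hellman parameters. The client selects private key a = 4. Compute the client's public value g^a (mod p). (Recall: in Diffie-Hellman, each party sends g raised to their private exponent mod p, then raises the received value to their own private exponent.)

3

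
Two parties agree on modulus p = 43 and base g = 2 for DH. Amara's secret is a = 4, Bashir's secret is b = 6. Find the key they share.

35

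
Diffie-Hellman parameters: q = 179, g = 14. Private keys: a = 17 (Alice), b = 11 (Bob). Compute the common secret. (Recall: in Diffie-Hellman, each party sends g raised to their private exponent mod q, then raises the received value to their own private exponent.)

Alice sends A = g^a mod q = 14^17 mod 179.
14^1 ≡ 14 (mod 179)
14^2 = (14^1)^2 ≡ 14^2 = 196 ≡ 17 (mod 179)
14^4 = (14^2)^2 ≡ 17^2 = 289 ≡ 110 (mod 179)
14^8 = (14^4)^2 ≡ 110^2 = 12100 ≡ 107 (mod 179)
14^16 = (14^8)^2 ≡ 107^2 = 11449 ≡ 172 (mod 179)
14^17 = 14^16 · 14^1 ≡ 172 · 14 ≡ 81 (mod 179).
So A = 81. Bob then computes K = A^b mod q = 81^11 mod 179.
81^1 ≡ 81 (mod 179)
81^2 = (81^1)^2 ≡ 81^2 = 6561 ≡ 117 (mod 179)
81^4 = (81^2)^2 ≡ 117^2 = 13689 ≡ 85 (mod 179)
81^8 = (81^4)^2 ≡ 85^2 = 7225 ≡ 65 (mod 179)
81^11 = 81^8 · 81^2 · 81^1 ≡ 65 · 117 · 81 ≡ 66 (mod 179).

66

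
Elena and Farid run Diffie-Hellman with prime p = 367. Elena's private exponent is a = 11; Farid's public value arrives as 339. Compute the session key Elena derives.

Shared key K = 339^11 mod 367.
339^1 ≡ 339 (mod 367)
339^2 = (339^1)^2 ≡ 339^2 = 114921 ≡ 50 (mod 367)
339^4 = (339^2)^2 ≡ 50^2 = 2500 ≡ 298 (mod 367)
339^8 = (339^4)^2 ≡ 298^2 = 88804 ≡ 357 (mod 367)
339^11 = 339^8 · 339^2 · 339^1 ≡ 357 · 50 · 339 ≡ 54 (mod 367).

54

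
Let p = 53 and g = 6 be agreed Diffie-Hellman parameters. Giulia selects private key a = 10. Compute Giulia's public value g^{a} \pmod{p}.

13

Public value = 6^{10} \pmod{53}.
6^1 ≡ 6 (mod 53)
6^2 = (6^1)^2 ≡ 6^2 = 36 ≡ 36 (mod 53)
6^4 = (6^2)^2 ≡ 36^2 = 1296 ≡ 24 (mod 53)
6^8 = (6^4)^2 ≡ 24^2 = 576 ≡ 46 (mod 53)
6^10 = 6^8 · 6^2 ≡ 46 · 36 ≡ 13 (mod 53).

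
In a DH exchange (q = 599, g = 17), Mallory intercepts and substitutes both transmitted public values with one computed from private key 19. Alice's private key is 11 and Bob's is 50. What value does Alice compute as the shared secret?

100

Alice receives Mallory's public value M = 17^19 mod 599 instead of the honest one.
17^1 ≡ 17 (mod 599)
17^2 = (17^1)^2 ≡ 17^2 = 289 ≡ 289 (mod 599)
17^4 = (17^2)^2 ≡ 289^2 = 83521 ≡ 260 (mod 599)
17^8 = (17^4)^2 ≡ 260^2 = 67600 ≡ 512 (mod 599)
17^16 = (17^8)^2 ≡ 512^2 = 262144 ≡ 381 (mod 599)
17^19 = 17^16 · 17^2 · 17^1 ≡ 381 · 289 · 17 ≡ 577 (mod 599).
So M = 577. Alice computes K = M^11 mod 599.
577^1 ≡ 577 (mod 599)
577^2 = (577^1)^2 ≡ 577^2 = 332929 ≡ 484 (mod 599)
577^4 = (577^2)^2 ≡ 484^2 = 234256 ≡ 47 (mod 599)
577^8 = (577^4)^2 ≡ 47^2 = 2209 ≡ 412 (mod 599)
577^11 = 577^8 · 577^2 · 577^1 ≡ 412 · 484 · 577 ≡ 100 (mod 599).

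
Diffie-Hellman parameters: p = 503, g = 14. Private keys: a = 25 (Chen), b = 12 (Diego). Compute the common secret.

423

Diego sends B = g^b mod p = 14^12 mod 503.
14^1 ≡ 14 (mod 503)
14^2 = (14^1)^2 ≡ 14^2 = 196 ≡ 196 (mod 503)
14^4 = (14^2)^2 ≡ 196^2 = 38416 ≡ 188 (mod 503)
14^8 = (14^4)^2 ≡ 188^2 = 35344 ≡ 134 (mod 503)
14^12 = 14^8 · 14^4 ≡ 134 · 188 ≡ 42 (mod 503).
So B = 42. Chen then computes K = B^a mod p = 42^25 mod 503.
42^1 ≡ 42 (mod 503)
42^2 = (42^1)^2 ≡ 42^2 = 1764 ≡ 255 (mod 503)
42^4 = (42^2)^2 ≡ 255^2 = 65025 ≡ 138 (mod 503)
42^8 = (42^4)^2 ≡ 138^2 = 19044 ≡ 433 (mod 503)
42^16 = (42^8)^2 ≡ 433^2 = 187489 ≡ 373 (mod 503)
42^25 = 42^16 · 42^8 · 42^1 ≡ 373 · 433 · 42 ≡ 423 (mod 503).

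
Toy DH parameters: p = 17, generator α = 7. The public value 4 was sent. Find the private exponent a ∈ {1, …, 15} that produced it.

4

Try successive powers of 7 modulo 17:
7^1 ≡ 7
7^2 ≡ 15
7^3 ≡ 3
7^4 ≡ 4
Found: a = 4.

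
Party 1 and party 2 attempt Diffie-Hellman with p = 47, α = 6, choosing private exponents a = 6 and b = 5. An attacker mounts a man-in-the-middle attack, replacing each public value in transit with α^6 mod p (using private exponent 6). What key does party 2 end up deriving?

4

Party 2 receives an attacker's public value M = 6^6 mod 47 instead of the honest one.
6^1 ≡ 6 (mod 47)
6^2 = (6^1)^2 ≡ 6^2 = 36 ≡ 36 (mod 47)
6^4 = (6^2)^2 ≡ 36^2 = 1296 ≡ 27 (mod 47)
6^6 = 6^4 · 6^2 ≡ 27 · 36 ≡ 32 (mod 47).
So M = 32. Party 2 computes K = M^5 mod 47.
32^1 ≡ 32 (mod 47)
32^2 = (32^1)^2 ≡ 32^2 = 1024 ≡ 37 (mod 47)
32^4 = (32^2)^2 ≡ 37^2 = 1369 ≡ 6 (mod 47)
32^5 = 32^4 · 32^1 ≡ 6 · 32 ≡ 4 (mod 47).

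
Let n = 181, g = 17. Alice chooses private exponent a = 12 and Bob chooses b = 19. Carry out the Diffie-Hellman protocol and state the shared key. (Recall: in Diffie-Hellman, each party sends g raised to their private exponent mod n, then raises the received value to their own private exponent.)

132

Alice sends A = g^a mod n = 17^12 mod 181.
17^1 ≡ 17 (mod 181)
17^2 = (17^1)^2 ≡ 17^2 = 289 ≡ 108 (mod 181)
17^4 = (17^2)^2 ≡ 108^2 = 11664 ≡ 80 (mod 181)
17^8 = (17^4)^2 ≡ 80^2 = 6400 ≡ 65 (mod 181)
17^12 = 17^8 · 17^4 ≡ 65 · 80 ≡ 132 (mod 181).
So A = 132. Bob then computes K = A^b mod n = 132^19 mod 181.
132^1 ≡ 132 (mod 181)
132^2 = (132^1)^2 ≡ 132^2 = 17424 ≡ 48 (mod 181)
132^4 = (132^2)^2 ≡ 48^2 = 2304 ≡ 132 (mod 181)
132^8 = (132^4)^2 ≡ 132^2 = 17424 ≡ 48 (mod 181)
132^16 = (132^8)^2 ≡ 48^2 = 2304 ≡ 132 (mod 181)
132^19 = 132^16 · 132^2 · 132^1 ≡ 132 · 48 · 132 ≡ 132 (mod 181).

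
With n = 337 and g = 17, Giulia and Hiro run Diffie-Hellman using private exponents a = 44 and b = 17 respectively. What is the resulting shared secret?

150

Hiro sends B = g^b mod n = 17^17 mod 337.
17^1 ≡ 17 (mod 337)
17^2 = (17^1)^2 ≡ 17^2 = 289 ≡ 289 (mod 337)
17^4 = (17^2)^2 ≡ 289^2 = 83521 ≡ 282 (mod 337)
17^8 = (17^4)^2 ≡ 282^2 = 79524 ≡ 329 (mod 337)
17^16 = (17^8)^2 ≡ 329^2 = 108241 ≡ 64 (mod 337)
17^17 = 17^16 · 17^1 ≡ 64 · 17 ≡ 77 (mod 337).
So B = 77. Giulia then computes K = B^a mod n = 77^44 mod 337.
77^1 ≡ 77 (mod 337)
77^2 = (77^1)^2 ≡ 77^2 = 5929 ≡ 200 (mod 337)
77^4 = (77^2)^2 ≡ 200^2 = 40000 ≡ 234 (mod 337)
77^8 = (77^4)^2 ≡ 234^2 = 54756 ≡ 162 (mod 337)
77^16 = (77^8)^2 ≡ 162^2 = 26244 ≡ 295 (mod 337)
77^32 = (77^16)^2 ≡ 295^2 = 87025 ≡ 79 (mod 337)
77^44 = 77^32 · 77^8 · 77^4 ≡ 79 · 162 · 234 ≡ 150 (mod 337).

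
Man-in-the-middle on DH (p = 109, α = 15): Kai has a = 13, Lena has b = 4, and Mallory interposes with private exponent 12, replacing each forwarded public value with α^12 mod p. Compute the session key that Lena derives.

Lena receives Mallory's public value M = 15^12 mod 109 instead of the honest one.
15^1 ≡ 15 (mod 109)
15^2 = (15^1)^2 ≡ 15^2 = 225 ≡ 7 (mod 109)
15^4 = (15^2)^2 ≡ 7^2 = 49 ≡ 49 (mod 109)
15^8 = (15^4)^2 ≡ 49^2 = 2401 ≡ 3 (mod 109)
15^12 = 15^8 · 15^4 ≡ 3 · 49 ≡ 38 (mod 109).
So M = 38. Lena computes K = M^4 mod 109.
38^1 ≡ 38 (mod 109)
38^2 = (38^1)^2 ≡ 38^2 = 1444 ≡ 27 (mod 109)
38^4 = (38^2)^2 ≡ 27^2 = 729 ≡ 75 (mod 109)

75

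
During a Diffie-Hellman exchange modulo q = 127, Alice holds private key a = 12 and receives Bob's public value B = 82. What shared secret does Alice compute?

47

Shared key K = 82^12 mod 127.
82^1 ≡ 82 (mod 127)
82^2 = (82^1)^2 ≡ 82^2 = 6724 ≡ 120 (mod 127)
82^4 = (82^2)^2 ≡ 120^2 = 14400 ≡ 49 (mod 127)
82^8 = (82^4)^2 ≡ 49^2 = 2401 ≡ 115 (mod 127)
82^12 = 82^8 · 82^4 ≡ 115 · 49 ≡ 47 (mod 127).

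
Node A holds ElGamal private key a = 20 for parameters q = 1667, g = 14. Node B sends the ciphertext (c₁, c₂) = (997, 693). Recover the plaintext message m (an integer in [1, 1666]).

116

Shared mask s = c₁^a mod q = 997^20 mod 1667.
997^1 ≡ 997 (mod 1667)
997^2 = (997^1)^2 ≡ 997^2 = 994009 ≡ 477 (mod 1667)
997^4 = (997^2)^2 ≡ 477^2 = 227529 ≡ 817 (mod 1667)
997^8 = (997^4)^2 ≡ 817^2 = 667489 ≡ 689 (mod 1667)
997^16 = (997^8)^2 ≡ 689^2 = 474721 ≡ 1293 (mod 1667)
997^20 = 997^16 · 997^4 ≡ 1293 · 817 ≡ 1170 (mod 1667).
So s = 1170; s⁻¹ ≡ 1506 (mod 1667).
m = c₂ · s⁻¹ mod 1667 = 693 · 1506 mod 1667 = 116.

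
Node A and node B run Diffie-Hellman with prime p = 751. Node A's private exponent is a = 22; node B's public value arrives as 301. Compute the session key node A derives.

Shared key K = 301^22 mod 751.
301^1 ≡ 301 (mod 751)
301^2 = (301^1)^2 ≡ 301^2 = 90601 ≡ 481 (mod 751)
301^4 = (301^2)^2 ≡ 481^2 = 231361 ≡ 53 (mod 751)
301^8 = (301^4)^2 ≡ 53^2 = 2809 ≡ 556 (mod 751)
301^16 = (301^8)^2 ≡ 556^2 = 309136 ≡ 475 (mod 751)
301^22 = 301^16 · 301^4 · 301^2 ≡ 475 · 53 · 481 ≡ 51 (mod 751).

51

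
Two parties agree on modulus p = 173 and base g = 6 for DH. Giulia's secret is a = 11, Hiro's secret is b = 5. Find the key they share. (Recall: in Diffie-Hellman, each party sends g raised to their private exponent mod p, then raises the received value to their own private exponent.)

Giulia sends A = g^a mod p = 6^11 mod 173.
6^1 ≡ 6 (mod 173)
6^2 = (6^1)^2 ≡ 6^2 = 36 ≡ 36 (mod 173)
6^4 = (6^2)^2 ≡ 36^2 = 1296 ≡ 85 (mod 173)
6^8 = (6^4)^2 ≡ 85^2 = 7225 ≡ 132 (mod 173)
6^11 = 6^8 · 6^2 · 6^1 ≡ 132 · 36 · 6 ≡ 140 (mod 173).
So A = 140. Hiro then computes K = A^b mod p = 140^5 mod 173.
140^1 ≡ 140 (mod 173)
140^2 = (140^1)^2 ≡ 140^2 = 19600 ≡ 51 (mod 173)
140^4 = (140^2)^2 ≡ 51^2 = 2601 ≡ 6 (mod 173)
140^5 = 140^4 · 140^1 ≡ 6 · 140 ≡ 148 (mod 173).

148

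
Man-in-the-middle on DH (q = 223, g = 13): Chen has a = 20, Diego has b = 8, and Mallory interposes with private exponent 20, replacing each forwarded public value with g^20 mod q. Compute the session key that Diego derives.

7

Diego receives Mallory's public value M = 13^20 mod 223 instead of the honest one.
13^1 ≡ 13 (mod 223)
13^2 = (13^1)^2 ≡ 13^2 = 169 ≡ 169 (mod 223)
13^4 = (13^2)^2 ≡ 169^2 = 28561 ≡ 17 (mod 223)
13^8 = (13^4)^2 ≡ 17^2 = 289 ≡ 66 (mod 223)
13^16 = (13^8)^2 ≡ 66^2 = 4356 ≡ 119 (mod 223)
13^20 = 13^16 · 13^4 ≡ 119 · 17 ≡ 16 (mod 223).
So M = 16. Diego computes K = M^8 mod 223.
16^1 ≡ 16 (mod 223)
16^2 = (16^1)^2 ≡ 16^2 = 256 ≡ 33 (mod 223)
16^4 = (16^2)^2 ≡ 33^2 = 1089 ≡ 197 (mod 223)
16^8 = (16^4)^2 ≡ 197^2 = 38809 ≡ 7 (mod 223)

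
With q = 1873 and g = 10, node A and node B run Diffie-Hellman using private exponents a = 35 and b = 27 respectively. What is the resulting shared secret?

Node A sends A = g^a mod q = 10^35 mod 1873.
10^1 ≡ 10 (mod 1873)
10^2 = (10^1)^2 ≡ 10^2 = 100 ≡ 100 (mod 1873)
10^4 = (10^2)^2 ≡ 100^2 = 10000 ≡ 635 (mod 1873)
10^8 = (10^4)^2 ≡ 635^2 = 403225 ≡ 530 (mod 1873)
10^16 = (10^8)^2 ≡ 530^2 = 280900 ≡ 1823 (mod 1873)
10^32 = (10^16)^2 ≡ 1823^2 = 3323329 ≡ 627 (mod 1873)
10^35 = 10^32 · 10^2 · 10^1 ≡ 627 · 100 · 10 ≡ 1418 (mod 1873).
So A = 1418. Node B then computes K = A^b mod q = 1418^27 mod 1873.
1418^1 ≡ 1418 (mod 1873)
1418^2 = (1418^1)^2 ≡ 1418^2 = 2010724 ≡ 995 (mod 1873)
1418^4 = (1418^2)^2 ≡ 995^2 = 990025 ≡ 1081 (mod 1873)
1418^8 = (1418^4)^2 ≡ 1081^2 = 1168561 ≡ 1682 (mod 1873)
1418^16 = (1418^8)^2 ≡ 1682^2 = 2829124 ≡ 894 (mod 1873)
1418^27 = 1418^16 · 1418^8 · 1418^2 · 1418^1 ≡ 894 · 1682 · 995 · 1418 ≡ 319 (mod 1873).

319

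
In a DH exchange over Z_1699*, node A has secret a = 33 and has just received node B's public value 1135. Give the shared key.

464

Shared key K = 1135^33 mod 1699.
1135^1 ≡ 1135 (mod 1699)
1135^2 = (1135^1)^2 ≡ 1135^2 = 1288225 ≡ 383 (mod 1699)
1135^4 = (1135^2)^2 ≡ 383^2 = 146689 ≡ 575 (mod 1699)
1135^8 = (1135^4)^2 ≡ 575^2 = 330625 ≡ 1019 (mod 1699)
1135^16 = (1135^8)^2 ≡ 1019^2 = 1038361 ≡ 272 (mod 1699)
1135^32 = (1135^16)^2 ≡ 272^2 = 73984 ≡ 927 (mod 1699)
1135^33 = 1135^32 · 1135^1 ≡ 927 · 1135 ≡ 464 (mod 1699).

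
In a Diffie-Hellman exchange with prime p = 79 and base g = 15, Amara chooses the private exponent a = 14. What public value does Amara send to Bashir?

Public value = 15^14 (mod 79).
15^1 ≡ 15 (mod 79)
15^2 = (15^1)^2 ≡ 15^2 = 225 ≡ 67 (mod 79)
15^4 = (15^2)^2 ≡ 67^2 = 4489 ≡ 65 (mod 79)
15^8 = (15^4)^2 ≡ 65^2 = 4225 ≡ 38 (mod 79)
15^14 = 15^8 · 15^4 · 15^2 ≡ 38 · 65 · 67 ≡ 64 (mod 79).

64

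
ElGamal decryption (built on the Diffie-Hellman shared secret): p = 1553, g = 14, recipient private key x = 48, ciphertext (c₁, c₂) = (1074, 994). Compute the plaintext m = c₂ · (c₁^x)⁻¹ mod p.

114

Shared mask s = c₁^x mod p = 1074^48 mod 1553.
1074^1 ≡ 1074 (mod 1553)
1074^2 = (1074^1)^2 ≡ 1074^2 = 1153476 ≡ 1150 (mod 1553)
1074^4 = (1074^2)^2 ≡ 1150^2 = 1322500 ≡ 897 (mod 1553)
1074^8 = (1074^4)^2 ≡ 897^2 = 804609 ≡ 155 (mod 1553)
1074^16 = (1074^8)^2 ≡ 155^2 = 24025 ≡ 730 (mod 1553)
1074^32 = (1074^16)^2 ≡ 730^2 = 532900 ≡ 221 (mod 1553)
1074^48 = 1074^32 · 1074^16 ≡ 221 · 730 ≡ 1371 (mod 1553).
So s = 1371; s⁻¹ ≡ 1425 (mod 1553).
m = c₂ · s⁻¹ mod 1553 = 994 · 1425 mod 1553 = 114.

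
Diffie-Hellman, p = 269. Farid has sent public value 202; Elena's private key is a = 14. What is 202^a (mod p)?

Shared key K = 202^14 mod 269.
202^1 ≡ 202 (mod 269)
202^2 = (202^1)^2 ≡ 202^2 = 40804 ≡ 185 (mod 269)
202^4 = (202^2)^2 ≡ 185^2 = 34225 ≡ 62 (mod 269)
202^8 = (202^4)^2 ≡ 62^2 = 3844 ≡ 78 (mod 269)
202^14 = 202^8 · 202^4 · 202^2 ≡ 78 · 62 · 185 ≡ 235 (mod 269).

235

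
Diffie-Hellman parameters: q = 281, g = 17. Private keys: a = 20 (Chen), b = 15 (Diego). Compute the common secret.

Chen sends A = g^a mod q = 17^20 mod 281.
17^1 ≡ 17 (mod 281)
17^2 = (17^1)^2 ≡ 17^2 = 289 ≡ 8 (mod 281)
17^4 = (17^2)^2 ≡ 8^2 = 64 ≡ 64 (mod 281)
17^8 = (17^4)^2 ≡ 64^2 = 4096 ≡ 162 (mod 281)
17^16 = (17^8)^2 ≡ 162^2 = 26244 ≡ 111 (mod 281)
17^20 = 17^16 · 17^4 ≡ 111 · 64 ≡ 79 (mod 281).
So A = 79. Diego then computes K = A^b mod q = 79^15 mod 281.
79^1 ≡ 79 (mod 281)
79^2 = (79^1)^2 ≡ 79^2 = 6241 ≡ 59 (mod 281)
79^4 = (79^2)^2 ≡ 59^2 = 3481 ≡ 109 (mod 281)
79^8 = (79^4)^2 ≡ 109^2 = 11881 ≡ 79 (mod 281)
79^15 = 79^8 · 79^4 · 79^2 · 79^1 ≡ 79 · 109 · 59 · 79 ≡ 79 (mod 281).

79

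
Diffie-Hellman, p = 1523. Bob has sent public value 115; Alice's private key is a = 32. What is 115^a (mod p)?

615

Shared key K = 115^32 mod 1523.
115^1 ≡ 115 (mod 1523)
115^2 = (115^1)^2 ≡ 115^2 = 13225 ≡ 1041 (mod 1523)
115^4 = (115^2)^2 ≡ 1041^2 = 1083681 ≡ 828 (mod 1523)
115^8 = (115^4)^2 ≡ 828^2 = 685584 ≡ 234 (mod 1523)
115^16 = (115^8)^2 ≡ 234^2 = 54756 ≡ 1451 (mod 1523)
115^32 = (115^16)^2 ≡ 1451^2 = 2105401 ≡ 615 (mod 1523)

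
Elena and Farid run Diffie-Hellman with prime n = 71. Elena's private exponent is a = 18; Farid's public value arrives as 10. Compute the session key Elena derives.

9

Shared key K = 10^18 mod 71.
10^1 ≡ 10 (mod 71)
10^2 = (10^1)^2 ≡ 10^2 = 100 ≡ 29 (mod 71)
10^4 = (10^2)^2 ≡ 29^2 = 841 ≡ 60 (mod 71)
10^8 = (10^4)^2 ≡ 60^2 = 3600 ≡ 50 (mod 71)
10^16 = (10^8)^2 ≡ 50^2 = 2500 ≡ 15 (mod 71)
10^18 = 10^16 · 10^2 ≡ 15 · 29 ≡ 9 (mod 71).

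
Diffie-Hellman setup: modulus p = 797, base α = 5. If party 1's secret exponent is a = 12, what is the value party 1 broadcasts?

397

Public value = 5^12 mod 797.
5^1 ≡ 5 (mod 797)
5^2 = (5^1)^2 ≡ 5^2 = 25 ≡ 25 (mod 797)
5^4 = (5^2)^2 ≡ 25^2 = 625 ≡ 625 (mod 797)
5^8 = (5^4)^2 ≡ 625^2 = 390625 ≡ 95 (mod 797)
5^12 = 5^8 · 5^4 ≡ 95 · 625 ≡ 397 (mod 797).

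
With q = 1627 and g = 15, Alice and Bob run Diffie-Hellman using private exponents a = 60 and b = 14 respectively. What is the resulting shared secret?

Bob sends B = g^b mod q = 15^14 mod 1627.
15^1 ≡ 15 (mod 1627)
15^2 = (15^1)^2 ≡ 15^2 = 225 ≡ 225 (mod 1627)
15^4 = (15^2)^2 ≡ 225^2 = 50625 ≡ 188 (mod 1627)
15^8 = (15^4)^2 ≡ 188^2 = 35344 ≡ 1177 (mod 1627)
15^14 = 15^8 · 15^4 · 15^2 ≡ 1177 · 188 · 225 ≡ 900 (mod 1627).
So B = 900. Alice then computes K = B^a mod q = 900^60 mod 1627.
900^1 ≡ 900 (mod 1627)
900^2 = (900^1)^2 ≡ 900^2 = 810000 ≡ 1381 (mod 1627)
900^4 = (900^2)^2 ≡ 1381^2 = 1907161 ≡ 317 (mod 1627)
900^8 = (900^4)^2 ≡ 317^2 = 100489 ≡ 1242 (mod 1627)
900^16 = (900^8)^2 ≡ 1242^2 = 1542564 ≡ 168 (mod 1627)
900^32 = (900^16)^2 ≡ 168^2 = 28224 ≡ 565 (mod 1627)
900^60 = 900^32 · 900^16 · 900^8 · 900^4 ≡ 565 · 168 · 1242 · 317 ≡ 309 (mod 1627).

309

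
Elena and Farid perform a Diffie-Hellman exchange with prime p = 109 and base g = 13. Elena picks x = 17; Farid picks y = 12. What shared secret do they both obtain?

Farid sends B = g^y mod p = 13^12 mod 109.
13^1 ≡ 13 (mod 109)
13^2 = (13^1)^2 ≡ 13^2 = 169 ≡ 60 (mod 109)
13^4 = (13^2)^2 ≡ 60^2 = 3600 ≡ 3 (mod 109)
13^8 = (13^4)^2 ≡ 3^2 = 9 ≡ 9 (mod 109)
13^12 = 13^8 · 13^4 ≡ 9 · 3 ≡ 27 (mod 109).
So B = 27. Elena then computes K = B^x mod p = 27^17 mod 109.
27^1 ≡ 27 (mod 109)
27^2 = (27^1)^2 ≡ 27^2 = 729 ≡ 75 (mod 109)
27^4 = (27^2)^2 ≡ 75^2 = 5625 ≡ 66 (mod 109)
27^8 = (27^4)^2 ≡ 66^2 = 4356 ≡ 105 (mod 109)
27^16 = (27^8)^2 ≡ 105^2 = 11025 ≡ 16 (mod 109)
27^17 = 27^16 · 27^1 ≡ 16 · 27 ≡ 105 (mod 109).

105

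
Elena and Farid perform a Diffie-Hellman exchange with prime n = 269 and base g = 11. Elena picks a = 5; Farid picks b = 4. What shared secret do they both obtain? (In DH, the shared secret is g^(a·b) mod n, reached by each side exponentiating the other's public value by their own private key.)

Elena sends A = g^a mod n = 11^5 mod 269.
11^1 ≡ 11 (mod 269)
11^2 = (11^1)^2 ≡ 11^2 = 121 ≡ 121 (mod 269)
11^4 = (11^2)^2 ≡ 121^2 = 14641 ≡ 115 (mod 269)
11^5 = 11^4 · 11^1 ≡ 115 · 11 ≡ 189 (mod 269).
So A = 189. Farid then computes K = A^b mod n = 189^4 mod 269.
189^1 ≡ 189 (mod 269)
189^2 = (189^1)^2 ≡ 189^2 = 35721 ≡ 213 (mod 269)
189^4 = (189^2)^2 ≡ 213^2 = 45369 ≡ 177 (mod 269)

177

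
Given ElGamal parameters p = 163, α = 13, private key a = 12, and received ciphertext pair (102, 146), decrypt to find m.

Shared mask s = c₁^a mod p = 102^12 mod 163.
102^1 ≡ 102 (mod 163)
102^2 = (102^1)^2 ≡ 102^2 = 10404 ≡ 135 (mod 163)
102^4 = (102^2)^2 ≡ 135^2 = 18225 ≡ 132 (mod 163)
102^8 = (102^4)^2 ≡ 132^2 = 17424 ≡ 146 (mod 163)
102^12 = 102^8 · 102^4 ≡ 146 · 132 ≡ 38 (mod 163).
So s = 38; s⁻¹ ≡ 133 (mod 163).
m = c₂ · s⁻¹ mod 163 = 146 · 133 mod 163 = 21.

21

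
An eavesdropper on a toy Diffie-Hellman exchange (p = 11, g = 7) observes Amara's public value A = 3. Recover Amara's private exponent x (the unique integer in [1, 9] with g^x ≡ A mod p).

4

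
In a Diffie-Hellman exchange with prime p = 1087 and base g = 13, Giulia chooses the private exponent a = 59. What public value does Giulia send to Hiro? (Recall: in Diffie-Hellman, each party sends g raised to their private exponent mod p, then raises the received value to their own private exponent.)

Public value = 13^59 (mod 1087).
13^1 ≡ 13 (mod 1087)
13^2 = (13^1)^2 ≡ 13^2 = 169 ≡ 169 (mod 1087)
13^4 = (13^2)^2 ≡ 169^2 = 28561 ≡ 299 (mod 1087)
13^8 = (13^4)^2 ≡ 299^2 = 89401 ≡ 267 (mod 1087)
13^16 = (13^8)^2 ≡ 267^2 = 71289 ≡ 634 (mod 1087)
13^32 = (13^16)^2 ≡ 634^2 = 401956 ≡ 853 (mod 1087)
13^59 = 13^32 · 13^16 · 13^8 · 13^2 · 13^1 ≡ 853 · 634 · 267 · 169 · 13 ≡ 723 (mod 1087).

723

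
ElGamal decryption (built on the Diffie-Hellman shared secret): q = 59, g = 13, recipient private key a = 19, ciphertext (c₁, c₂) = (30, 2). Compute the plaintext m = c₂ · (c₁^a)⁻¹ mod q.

Shared mask s = c₁^a mod q = 30^19 mod 59.
30^1 ≡ 30 (mod 59)
30^2 = (30^1)^2 ≡ 30^2 = 900 ≡ 15 (mod 59)
30^4 = (30^2)^2 ≡ 15^2 = 225 ≡ 48 (mod 59)
30^8 = (30^4)^2 ≡ 48^2 = 2304 ≡ 3 (mod 59)
30^16 = (30^8)^2 ≡ 3^2 = 9 ≡ 9 (mod 59)
30^19 = 30^16 · 30^2 · 30^1 ≡ 9 · 15 · 30 ≡ 38 (mod 59).
So s = 38; s⁻¹ ≡ 14 (mod 59).
m = c₂ · s⁻¹ mod 59 = 2 · 14 mod 59 = 28.

28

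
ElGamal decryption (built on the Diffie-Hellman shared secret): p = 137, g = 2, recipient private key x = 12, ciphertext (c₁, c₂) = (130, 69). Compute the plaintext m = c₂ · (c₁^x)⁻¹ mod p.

Shared mask s = c₁^x mod p = 130^12 mod 137.
130^1 ≡ 130 (mod 137)
130^2 = (130^1)^2 ≡ 130^2 = 16900 ≡ 49 (mod 137)
130^4 = (130^2)^2 ≡ 49^2 = 2401 ≡ 72 (mod 137)
130^8 = (130^4)^2 ≡ 72^2 = 5184 ≡ 115 (mod 137)
130^12 = 130^8 · 130^4 ≡ 115 · 72 ≡ 60 (mod 137).
So s = 60; s⁻¹ ≡ 16 (mod 137).
m = c₂ · s⁻¹ mod 137 = 69 · 16 mod 137 = 8.

8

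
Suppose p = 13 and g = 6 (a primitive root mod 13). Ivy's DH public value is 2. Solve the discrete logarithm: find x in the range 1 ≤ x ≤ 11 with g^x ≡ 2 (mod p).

5

Try successive powers of 6 modulo 13:
6^1 ≡ 6
6^2 ≡ 10
6^3 ≡ 8
6^4 ≡ 9
6^5 ≡ 2
Found: x = 5.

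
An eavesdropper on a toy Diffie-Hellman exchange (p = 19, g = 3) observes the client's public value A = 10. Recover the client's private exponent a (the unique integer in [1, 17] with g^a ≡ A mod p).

11

Try successive powers of 3 modulo 19:
3^1 ≡ 3
3^2 ≡ 9
3^3 ≡ 8
3^4 ≡ 5
3^5 ≡ 15
3^6 ≡ 7
3^7 ≡ 2
3^8 ≡ 6
3^9 ≡ 18
3^10 ≡ 16
3^11 ≡ 10
Found: a = 11.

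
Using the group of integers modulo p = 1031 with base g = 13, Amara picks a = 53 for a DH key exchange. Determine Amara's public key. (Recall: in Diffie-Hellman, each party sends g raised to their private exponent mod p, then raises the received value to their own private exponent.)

Public value = 13^53 (mod 1031).
13^1 ≡ 13 (mod 1031)
13^2 = (13^1)^2 ≡ 13^2 = 169 ≡ 169 (mod 1031)
13^4 = (13^2)^2 ≡ 169^2 = 28561 ≡ 724 (mod 1031)
13^8 = (13^4)^2 ≡ 724^2 = 524176 ≡ 428 (mod 1031)
13^16 = (13^8)^2 ≡ 428^2 = 183184 ≡ 697 (mod 1031)
13^32 = (13^16)^2 ≡ 697^2 = 485809 ≡ 208 (mod 1031)
13^53 = 13^32 · 13^16 · 13^4 · 13^1 ≡ 208 · 697 · 724 · 13 ≡ 46 (mod 1031).

46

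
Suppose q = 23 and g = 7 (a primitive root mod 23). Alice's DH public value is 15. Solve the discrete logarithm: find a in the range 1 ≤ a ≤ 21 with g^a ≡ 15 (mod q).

Try successive powers of 7 modulo 23:
7^1 ≡ 7
7^2 ≡ 3
7^3 ≡ 21
7^4 ≡ 9
7^5 ≡ 17
7^6 ≡ 4
7^7 ≡ 5
7^8 ≡ 12
7^9 ≡ 15
Found: a = 9.

9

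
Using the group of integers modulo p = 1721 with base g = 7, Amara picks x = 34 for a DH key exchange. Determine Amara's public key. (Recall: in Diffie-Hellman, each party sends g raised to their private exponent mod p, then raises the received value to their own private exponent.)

390

Public value = 7^34 (mod 1721).
7^1 ≡ 7 (mod 1721)
7^2 = (7^1)^2 ≡ 7^2 = 49 ≡ 49 (mod 1721)
7^4 = (7^2)^2 ≡ 49^2 = 2401 ≡ 680 (mod 1721)
7^8 = (7^4)^2 ≡ 680^2 = 462400 ≡ 1172 (mod 1721)
7^16 = (7^8)^2 ≡ 1172^2 = 1373584 ≡ 226 (mod 1721)
7^32 = (7^16)^2 ≡ 226^2 = 51076 ≡ 1167 (mod 1721)
7^34 = 7^32 · 7^2 ≡ 1167 · 49 ≡ 390 (mod 1721).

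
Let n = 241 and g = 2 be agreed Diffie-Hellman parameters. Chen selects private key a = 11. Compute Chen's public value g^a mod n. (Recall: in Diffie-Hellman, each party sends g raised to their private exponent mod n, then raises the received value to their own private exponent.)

120

Public value = 2^11 mod 241.
2^1 ≡ 2 (mod 241)
2^2 = (2^1)^2 ≡ 2^2 = 4 ≡ 4 (mod 241)
2^4 = (2^2)^2 ≡ 4^2 = 16 ≡ 16 (mod 241)
2^8 = (2^4)^2 ≡ 16^2 = 256 ≡ 15 (mod 241)
2^11 = 2^8 · 2^2 · 2^1 ≡ 15 · 4 · 2 ≡ 120 (mod 241).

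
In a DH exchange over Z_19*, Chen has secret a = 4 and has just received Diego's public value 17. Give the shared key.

Shared key K = 17^4 mod 19.
17^1 ≡ 17 (mod 19)
17^2 = (17^1)^2 ≡ 17^2 = 289 ≡ 4 (mod 19)
17^4 = (17^2)^2 ≡ 4^2 = 16 ≡ 16 (mod 19)

16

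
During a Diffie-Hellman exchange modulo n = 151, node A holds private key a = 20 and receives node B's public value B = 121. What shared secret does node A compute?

38

Shared key K = 121^20 mod 151.
121^1 ≡ 121 (mod 151)
121^2 = (121^1)^2 ≡ 121^2 = 14641 ≡ 145 (mod 151)
121^4 = (121^2)^2 ≡ 145^2 = 21025 ≡ 36 (mod 151)
121^8 = (121^4)^2 ≡ 36^2 = 1296 ≡ 88 (mod 151)
121^16 = (121^8)^2 ≡ 88^2 = 7744 ≡ 43 (mod 151)
121^20 = 121^16 · 121^4 ≡ 43 · 36 ≡ 38 (mod 151).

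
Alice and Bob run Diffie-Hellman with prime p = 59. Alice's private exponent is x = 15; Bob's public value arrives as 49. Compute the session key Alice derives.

7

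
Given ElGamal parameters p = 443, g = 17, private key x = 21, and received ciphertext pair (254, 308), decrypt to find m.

Shared mask s = c₁^x mod p = 254^21 mod 443.
254^1 ≡ 254 (mod 443)
254^2 = (254^1)^2 ≡ 254^2 = 64516 ≡ 281 (mod 443)
254^4 = (254^2)^2 ≡ 281^2 = 78961 ≡ 107 (mod 443)
254^8 = (254^4)^2 ≡ 107^2 = 11449 ≡ 374 (mod 443)
254^16 = (254^8)^2 ≡ 374^2 = 139876 ≡ 331 (mod 443)
254^21 = 254^16 · 254^4 · 254^1 ≡ 331 · 107 · 254 ≡ 360 (mod 443).
So s = 360; s⁻¹ ≡ 16 (mod 443).
m = c₂ · s⁻¹ mod 443 = 308 · 16 mod 443 = 55.

55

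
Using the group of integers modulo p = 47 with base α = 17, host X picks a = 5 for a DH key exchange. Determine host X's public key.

34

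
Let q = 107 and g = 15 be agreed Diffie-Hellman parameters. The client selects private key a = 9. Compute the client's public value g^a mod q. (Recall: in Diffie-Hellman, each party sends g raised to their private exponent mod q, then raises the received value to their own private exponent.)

Public value = 15^9 mod 107.
15^1 ≡ 15 (mod 107)
15^2 = (15^1)^2 ≡ 15^2 = 225 ≡ 11 (mod 107)
15^4 = (15^2)^2 ≡ 11^2 = 121 ≡ 14 (mod 107)
15^8 = (15^4)^2 ≡ 14^2 = 196 ≡ 89 (mod 107)
15^9 = 15^8 · 15^1 ≡ 89 · 15 ≡ 51 (mod 107).

51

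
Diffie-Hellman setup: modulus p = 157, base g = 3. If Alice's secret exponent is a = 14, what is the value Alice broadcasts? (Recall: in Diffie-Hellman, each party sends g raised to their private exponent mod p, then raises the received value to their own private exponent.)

121

Public value = 3^14 (mod 157).
3^1 ≡ 3 (mod 157)
3^2 = (3^1)^2 ≡ 3^2 = 9 ≡ 9 (mod 157)
3^4 = (3^2)^2 ≡ 9^2 = 81 ≡ 81 (mod 157)
3^8 = (3^4)^2 ≡ 81^2 = 6561 ≡ 124 (mod 157)
3^14 = 3^8 · 3^4 · 3^2 ≡ 124 · 81 · 9 ≡ 121 (mod 157).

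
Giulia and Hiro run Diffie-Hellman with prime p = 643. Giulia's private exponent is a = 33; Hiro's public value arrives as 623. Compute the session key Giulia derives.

Shared key K = 623^33 mod 643.
623^1 ≡ 623 (mod 643)
623^2 = (623^1)^2 ≡ 623^2 = 388129 ≡ 400 (mod 643)
623^4 = (623^2)^2 ≡ 400^2 = 160000 ≡ 536 (mod 643)
623^8 = (623^4)^2 ≡ 536^2 = 287296 ≡ 518 (mod 643)
623^16 = (623^8)^2 ≡ 518^2 = 268324 ≡ 193 (mod 643)
623^32 = (623^16)^2 ≡ 193^2 = 37249 ≡ 598 (mod 643)
623^33 = 623^32 · 623^1 ≡ 598 · 623 ≡ 257 (mod 643).

257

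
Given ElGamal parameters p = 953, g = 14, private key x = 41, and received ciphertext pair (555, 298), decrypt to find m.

776

Shared mask s = c₁^x mod p = 555^41 mod 953.
555^1 ≡ 555 (mod 953)
555^2 = (555^1)^2 ≡ 555^2 = 308025 ≡ 206 (mod 953)
555^4 = (555^2)^2 ≡ 206^2 = 42436 ≡ 504 (mod 953)
555^8 = (555^4)^2 ≡ 504^2 = 254016 ≡ 518 (mod 953)
555^16 = (555^8)^2 ≡ 518^2 = 268324 ≡ 531 (mod 953)
555^32 = (555^16)^2 ≡ 531^2 = 281961 ≡ 826 (mod 953)
555^41 = 555^32 · 555^8 · 555^1 ≡ 826 · 518 · 555 ≡ 106 (mod 953).
So s = 106; s⁻¹ ≡ 9 (mod 953).
m = c₂ · s⁻¹ mod 953 = 298 · 9 mod 953 = 776.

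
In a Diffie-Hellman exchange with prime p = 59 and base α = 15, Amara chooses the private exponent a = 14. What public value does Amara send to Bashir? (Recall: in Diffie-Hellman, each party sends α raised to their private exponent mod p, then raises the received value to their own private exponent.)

Public value = 15^14 mod 59.
15^1 ≡ 15 (mod 59)
15^2 = (15^1)^2 ≡ 15^2 = 225 ≡ 48 (mod 59)
15^4 = (15^2)^2 ≡ 48^2 = 2304 ≡ 3 (mod 59)
15^8 = (15^4)^2 ≡ 3^2 = 9 ≡ 9 (mod 59)
15^14 = 15^8 · 15^4 · 15^2 ≡ 9 · 3 · 48 ≡ 57 (mod 59).

57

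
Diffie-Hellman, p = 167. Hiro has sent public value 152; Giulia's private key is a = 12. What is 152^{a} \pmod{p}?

Shared key K = 152^12 mod 167.
152^1 ≡ 152 (mod 167)
152^2 = (152^1)^2 ≡ 152^2 = 23104 ≡ 58 (mod 167)
152^4 = (152^2)^2 ≡ 58^2 = 3364 ≡ 24 (mod 167)
152^8 = (152^4)^2 ≡ 24^2 = 576 ≡ 75 (mod 167)
152^12 = 152^8 · 152^4 ≡ 75 · 24 ≡ 130 (mod 167).

130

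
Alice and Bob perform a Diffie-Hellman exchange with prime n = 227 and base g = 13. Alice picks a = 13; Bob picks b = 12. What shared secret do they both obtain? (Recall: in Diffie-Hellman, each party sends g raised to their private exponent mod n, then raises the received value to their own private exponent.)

100

Alice sends A = g^a mod n = 13^13 mod 227.
13^1 ≡ 13 (mod 227)
13^2 = (13^1)^2 ≡ 13^2 = 169 ≡ 169 (mod 227)
13^4 = (13^2)^2 ≡ 169^2 = 28561 ≡ 186 (mod 227)
13^8 = (13^4)^2 ≡ 186^2 = 34596 ≡ 92 (mod 227)
13^13 = 13^8 · 13^4 · 13^1 ≡ 92 · 186 · 13 ≡ 223 (mod 227).
So A = 223. Bob then computes K = A^b mod n = 223^12 mod 227.
223^1 ≡ 223 (mod 227)
223^2 = (223^1)^2 ≡ 223^2 = 49729 ≡ 16 (mod 227)
223^4 = (223^2)^2 ≡ 16^2 = 256 ≡ 29 (mod 227)
223^8 = (223^4)^2 ≡ 29^2 = 841 ≡ 160 (mod 227)
223^12 = 223^8 · 223^4 ≡ 160 · 29 ≡ 100 (mod 227).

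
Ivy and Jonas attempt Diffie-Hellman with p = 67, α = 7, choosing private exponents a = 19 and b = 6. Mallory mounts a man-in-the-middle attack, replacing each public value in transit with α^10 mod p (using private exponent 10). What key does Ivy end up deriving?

36

Ivy receives Mallory's public value M = 7^10 mod 67 instead of the honest one.
7^1 ≡ 7 (mod 67)
7^2 = (7^1)^2 ≡ 7^2 = 49 ≡ 49 (mod 67)
7^4 = (7^2)^2 ≡ 49^2 = 2401 ≡ 56 (mod 67)
7^8 = (7^4)^2 ≡ 56^2 = 3136 ≡ 54 (mod 67)
7^10 = 7^8 · 7^2 ≡ 54 · 49 ≡ 33 (mod 67).
So M = 33. Ivy computes K = M^19 mod 67.
33^1 ≡ 33 (mod 67)
33^2 = (33^1)^2 ≡ 33^2 = 1089 ≡ 17 (mod 67)
33^4 = (33^2)^2 ≡ 17^2 = 289 ≡ 21 (mod 67)
33^8 = (33^4)^2 ≡ 21^2 = 441 ≡ 39 (mod 67)
33^16 = (33^8)^2 ≡ 39^2 = 1521 ≡ 47 (mod 67)
33^19 = 33^16 · 33^2 · 33^1 ≡ 47 · 17 · 33 ≡ 36 (mod 67).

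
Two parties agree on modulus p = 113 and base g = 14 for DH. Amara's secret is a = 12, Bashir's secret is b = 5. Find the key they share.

Bashir sends B = g^b mod p = 14^5 mod 113.
14^1 ≡ 14 (mod 113)
14^2 = (14^1)^2 ≡ 14^2 = 196 ≡ 83 (mod 113)
14^4 = (14^2)^2 ≡ 83^2 = 6889 ≡ 109 (mod 113)
14^5 = 14^4 · 14^1 ≡ 109 · 14 ≡ 57 (mod 113).
So B = 57. Amara then computes K = B^a mod p = 57^12 mod 113.
57^1 ≡ 57 (mod 113)
57^2 = (57^1)^2 ≡ 57^2 = 3249 ≡ 85 (mod 113)
57^4 = (57^2)^2 ≡ 85^2 = 7225 ≡ 106 (mod 113)
57^8 = (57^4)^2 ≡ 106^2 = 11236 ≡ 49 (mod 113)
57^12 = 57^8 · 57^4 ≡ 49 · 106 ≡ 109 (mod 113).

109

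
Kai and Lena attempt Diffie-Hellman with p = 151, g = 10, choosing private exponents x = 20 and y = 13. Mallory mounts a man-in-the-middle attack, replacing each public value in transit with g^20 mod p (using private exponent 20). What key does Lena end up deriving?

2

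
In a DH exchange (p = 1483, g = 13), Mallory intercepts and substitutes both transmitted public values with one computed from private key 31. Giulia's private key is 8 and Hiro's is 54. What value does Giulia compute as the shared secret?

Giulia receives Mallory's public value M = 13^31 mod 1483 instead of the honest one.
13^1 ≡ 13 (mod 1483)
13^2 = (13^1)^2 ≡ 13^2 = 169 ≡ 169 (mod 1483)
13^4 = (13^2)^2 ≡ 169^2 = 28561 ≡ 384 (mod 1483)
13^8 = (13^4)^2 ≡ 384^2 = 147456 ≡ 639 (mod 1483)
13^16 = (13^8)^2 ≡ 639^2 = 408321 ≡ 496 (mod 1483)
13^31 = 13^16 · 13^8 · 13^4 · 13^2 · 13^1 ≡ 496 · 639 · 384 · 169 · 13 ≡ 672 (mod 1483).
So M = 672. Giulia computes K = M^8 mod 1483.
672^1 ≡ 672 (mod 1483)
672^2 = (672^1)^2 ≡ 672^2 = 451584 ≡ 752 (mod 1483)
672^4 = (672^2)^2 ≡ 752^2 = 565504 ≡ 481 (mod 1483)
672^8 = (672^4)^2 ≡ 481^2 = 231361 ≡ 13 (mod 1483)

13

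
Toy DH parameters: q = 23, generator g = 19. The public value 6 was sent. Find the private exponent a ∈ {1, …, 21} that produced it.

Try successive powers of 19 modulo 23:
19^1 ≡ 19
19^2 ≡ 16
19^3 ≡ 5
19^4 ≡ 3
19^5 ≡ 11
19^6 ≡ 2
19^7 ≡ 15
19^8 ≡ 9
19^9 ≡ 10
19^10 ≡ 6
Found: a = 10.

10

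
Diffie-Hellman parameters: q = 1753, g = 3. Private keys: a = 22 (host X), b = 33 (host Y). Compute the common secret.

950

Host Y sends B = g^b mod q = 3^33 mod 1753.
3^1 ≡ 3 (mod 1753)
3^2 = (3^1)^2 ≡ 3^2 = 9 ≡ 9 (mod 1753)
3^4 = (3^2)^2 ≡ 9^2 = 81 ≡ 81 (mod 1753)
3^8 = (3^4)^2 ≡ 81^2 = 6561 ≡ 1302 (mod 1753)
3^16 = (3^8)^2 ≡ 1302^2 = 1695204 ≡ 53 (mod 1753)
3^32 = (3^16)^2 ≡ 53^2 = 2809 ≡ 1056 (mod 1753)
3^33 = 3^32 · 3^1 ≡ 1056 · 3 ≡ 1415 (mod 1753).
So B = 1415. Host X then computes K = B^a mod q = 1415^22 mod 1753.
1415^1 ≡ 1415 (mod 1753)
1415^2 = (1415^1)^2 ≡ 1415^2 = 2002225 ≡ 299 (mod 1753)
1415^4 = (1415^2)^2 ≡ 299^2 = 89401 ≡ 1751 (mod 1753)
1415^8 = (1415^4)^2 ≡ 1751^2 = 3066001 ≡ 4 (mod 1753)
1415^16 = (1415^8)^2 ≡ 4^2 = 16 ≡ 16 (mod 1753)
1415^22 = 1415^16 · 1415^4 · 1415^2 ≡ 16 · 1751 · 299 ≡ 950 (mod 1753).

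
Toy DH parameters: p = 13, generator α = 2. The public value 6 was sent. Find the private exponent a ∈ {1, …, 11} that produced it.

5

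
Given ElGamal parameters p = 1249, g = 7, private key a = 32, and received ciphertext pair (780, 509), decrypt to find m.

865

Shared mask s = c₁^a mod p = 780^32 mod 1249.
780^1 ≡ 780 (mod 1249)
780^2 = (780^1)^2 ≡ 780^2 = 608400 ≡ 137 (mod 1249)
780^4 = (780^2)^2 ≡ 137^2 = 18769 ≡ 34 (mod 1249)
780^8 = (780^4)^2 ≡ 34^2 = 1156 ≡ 1156 (mod 1249)
780^16 = (780^8)^2 ≡ 1156^2 = 1336336 ≡ 1155 (mod 1249)
780^32 = (780^16)^2 ≡ 1155^2 = 1334025 ≡ 93 (mod 1249)
So s = 93; s⁻¹ ≡ 1155 (mod 1249).
m = c₂ · s⁻¹ mod 1249 = 509 · 1155 mod 1249 = 865.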